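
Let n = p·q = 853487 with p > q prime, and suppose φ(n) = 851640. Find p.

φ(n) = (p−1)(q−1) = n − (p+q) + 1, so p + q = 853487 − 851640 + 1 = 1848.
p and q are the roots of t² − 1848t + 853487 = 0.
Discriminant: 1848² − 4·853487 = 3415104 − 3413948 = 1156; √1156 = 34.
q = (1848 − 34)/2 = 907, p = (1848 + 34)/2 = 941.
Check: 907 · 941 = 853487.

941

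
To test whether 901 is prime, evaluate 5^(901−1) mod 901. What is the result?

5^1 ≡ 5 (mod 901)
5^2 ≡ 5^2 = 25 ≡ 25 (mod 901)
5^4 ≡ 25^2 = 625 ≡ 625 (mod 901)
5^8 ≡ 625^2 = 390625 ≡ 492 (mod 901)
5^16 ≡ 492^2 = 242064 ≡ 596 (mod 901)
5^32 ≡ 596^2 = 355216 ≡ 222 (mod 901)
5^64 ≡ 222^2 = 49284 ≡ 630 (mod 901)
5^128 ≡ 630^2 = 396900 ≡ 460 (mod 901)
5^256 ≡ 460^2 = 211600 ≡ 766 (mod 901)
5^512 ≡ 766^2 = 586756 ≡ 205 (mod 901)
900 = 512 + 256 + 128 + 4 in binary powers of 2.
So 5^900 ≡ 205 · 766 · 460 · 625 ≡ 13 (mod 901).
Since 13 ≠ 1, base 5 is a Fermat witness: 901 is composite.

13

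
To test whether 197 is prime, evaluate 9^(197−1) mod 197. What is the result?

9^1 ≡ 9 (mod 197)
9^2 ≡ 9^2 = 81 ≡ 81 (mod 197)
9^4 ≡ 81^2 = 6561 ≡ 60 (mod 197)
9^8 ≡ 60^2 = 3600 ≡ 54 (mod 197)
9^16 ≡ 54^2 = 2916 ≡ 158 (mod 197)
9^32 ≡ 158^2 = 24964 ≡ 142 (mod 197)
9^64 ≡ 142^2 = 20164 ≡ 70 (mod 197)
9^128 ≡ 70^2 = 4900 ≡ 172 (mod 197)
196 = 128 + 64 + 4 in binary powers of 2.
So 9^196 ≡ 172 · 70 · 60 ≡ 1 (mod 197).
Since the result is 1, base 9 gives no evidence that 197 is composite.

1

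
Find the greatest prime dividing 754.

29

754 = 2 · 377
377 = 13 · 29
29 is prime.
So 754 = 2 · 13 · 29; the largest prime factor is 29.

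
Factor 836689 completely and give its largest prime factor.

836689 = 7 · 119527
119527 = 17 · 7031
7031 = 79 · 89
89 is prime.
So 836689 = 7 · 17 · 79 · 89; the largest prime factor is 89.

89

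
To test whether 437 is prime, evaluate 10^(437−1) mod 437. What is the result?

101

10^1 ≡ 10 (mod 437)
10^2 ≡ 10^2 = 100 ≡ 100 (mod 437)
10^4 ≡ 100^2 = 10000 ≡ 386 (mod 437)
10^8 ≡ 386^2 = 148996 ≡ 416 (mod 437)
10^16 ≡ 416^2 = 173056 ≡ 4 (mod 437)
10^32 ≡ 4^2 = 16 ≡ 16 (mod 437)
10^64 ≡ 16^2 = 256 ≡ 256 (mod 437)
10^128 ≡ 256^2 = 65536 ≡ 423 (mod 437)
10^256 ≡ 423^2 = 178929 ≡ 196 (mod 437)
436 = 256 + 128 + 32 + 16 + 4 in binary powers of 2.
So 10^436 ≡ 196 · 423 · 16 · 4 · 386 ≡ 101 (mod 437).
Since 101 ≠ 1, base 10 is a Fermat witness: 437 is composite.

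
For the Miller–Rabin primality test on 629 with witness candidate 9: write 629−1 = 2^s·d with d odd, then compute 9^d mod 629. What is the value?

629 − 1 = 628 = 2^2 · 157, so d = 157.
9^1 ≡ 9 (mod 629)
9^2 ≡ 9^2 = 81 ≡ 81 (mod 629)
9^4 ≡ 81^2 = 6561 ≡ 271 (mod 629)
9^8 ≡ 271^2 = 73441 ≡ 477 (mod 629)
9^16 ≡ 477^2 = 227529 ≡ 460 (mod 629)
9^32 ≡ 460^2 = 211600 ≡ 256 (mod 629)
9^64 ≡ 256^2 = 65536 ≡ 120 (mod 629)
9^128 ≡ 120^2 = 14400 ≡ 562 (mod 629)
157 = 128 + 16 + 8 + 4 + 1 in binary powers of 2.
So 9^157 ≡ 562 · 460 · 477 · 271 · 9 ≡ 382 (mod 629).
Squaring chain: 382 → 625; never reaches −1, so base 9 is a Miller–Rabin witness that 629 is composite.

382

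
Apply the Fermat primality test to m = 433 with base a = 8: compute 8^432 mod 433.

8^1 ≡ 8 (mod 433)
8^2 ≡ 8^2 = 64 ≡ 64 (mod 433)
8^4 ≡ 64^2 = 4096 ≡ 199 (mod 433)
8^8 ≡ 199^2 = 39601 ≡ 198 (mod 433)
8^16 ≡ 198^2 = 39204 ≡ 234 (mod 433)
8^32 ≡ 234^2 = 54756 ≡ 198 (mod 433)
8^64 ≡ 198^2 = 39204 ≡ 234 (mod 433)
8^128 ≡ 234^2 = 54756 ≡ 198 (mod 433)
8^256 ≡ 198^2 = 39204 ≡ 234 (mod 433)
432 = 256 + 128 + 32 + 16 in binary powers of 2.
So 8^432 ≡ 234 · 198 · 198 · 234 ≡ 1 (mod 433).
Since the result is 1, base 8 gives no evidence that 433 is composite.

1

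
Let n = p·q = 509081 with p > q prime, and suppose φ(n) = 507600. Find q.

φ(n) = (p−1)(q−1) = n − (p+q) + 1, so p + q = 509081 − 507600 + 1 = 1482.
p and q are the roots of t² − 1482t + 509081 = 0.
Discriminant: 1482² − 4·509081 = 2196324 − 2036324 = 160000; √160000 = 400.
q = (1482 − 400)/2 = 541, p = (1482 + 400)/2 = 941.
Check: 541 · 941 = 509081.

541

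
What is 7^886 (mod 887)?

7^1 ≡ 7 (mod 887)
7^2 ≡ 7^2 = 49 ≡ 49 (mod 887)
7^4 ≡ 49^2 = 2401 ≡ 627 (mod 887)
7^8 ≡ 627^2 = 393129 ≡ 188 (mod 887)
7^16 ≡ 188^2 = 35344 ≡ 751 (mod 887)
7^32 ≡ 751^2 = 564001 ≡ 756 (mod 887)
7^64 ≡ 756^2 = 571536 ≡ 308 (mod 887)
7^128 ≡ 308^2 = 94864 ≡ 842 (mod 887)
7^256 ≡ 842^2 = 708964 ≡ 251 (mod 887)
7^512 ≡ 251^2 = 63001 ≡ 24 (mod 887)
886 = 512 + 256 + 64 + 32 + 16 + 4 + 2 in binary powers of 2.
So 7^886 ≡ 24 · 251 · 308 · 756 · 751 · 627 · 49 ≡ 1 (mod 887).
Since the result is 1, base 7 gives no evidence that 887 is composite.

1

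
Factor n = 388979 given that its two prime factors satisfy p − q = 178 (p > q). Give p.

Since p = q + 178, we have 388979 = q(q + 178), so q² + 178q − 388979 = 0.
Discriminant: 178² + 4·388979 = 31684 + 1555916 = 1587600; √1587600 = 1260.
q = (−178 + 1260)/2 = 541, and p = q + 178 = 719.
Check: 541 · 719 = 388979.

719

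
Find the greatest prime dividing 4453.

73

4453 = 61 · 73
73 is prime.
So 4453 = 61 · 73; the largest prime factor is 73.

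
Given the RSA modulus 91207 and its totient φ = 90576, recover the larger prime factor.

φ(n) = (p−1)(q−1) = n − (p+q) + 1, so p + q = 91207 − 90576 + 1 = 632.
p and q are the roots of t² − 632t + 91207 = 0.
Discriminant: 632² − 4·91207 = 399424 − 364828 = 34596; √34596 = 186.
q = (632 − 186)/2 = 223, p = (632 + 186)/2 = 409.
Check: 223 · 409 = 91207.

409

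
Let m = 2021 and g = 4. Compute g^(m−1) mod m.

4^1 ≡ 4 (mod 2021)
4^2 ≡ 4^2 = 16 ≡ 16 (mod 2021)
4^4 ≡ 16^2 = 256 ≡ 256 (mod 2021)
4^8 ≡ 256^2 = 65536 ≡ 864 (mod 2021)
4^16 ≡ 864^2 = 746496 ≡ 747 (mod 2021)
4^32 ≡ 747^2 = 558009 ≡ 213 (mod 2021)
4^64 ≡ 213^2 = 45369 ≡ 907 (mod 2021)
4^128 ≡ 907^2 = 822649 ≡ 102 (mod 2021)
4^256 ≡ 102^2 = 10404 ≡ 299 (mod 2021)
4^512 ≡ 299^2 = 89401 ≡ 477 (mod 2021)
4^1024 ≡ 477^2 = 227529 ≡ 1177 (mod 2021)
2020 = 1024 + 512 + 256 + 128 + 64 + 32 + 4 in binary powers of 2.
So 4^2020 ≡ 1177 · 477 · 299 · 102 · 907 · 213 · 256 ≡ 385 (mod 2021).
Since 385 ≠ 1, base 4 is a Fermat witness: 2021 is composite.

385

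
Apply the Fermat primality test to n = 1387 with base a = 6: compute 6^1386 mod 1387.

6^1 ≡ 6 (mod 1387)
6^2 ≡ 6^2 = 36 ≡ 36 (mod 1387)
6^4 ≡ 36^2 = 1296 ≡ 1296 (mod 1387)
6^8 ≡ 1296^2 = 1679616 ≡ 1346 (mod 1387)
6^16 ≡ 1346^2 = 1811716 ≡ 294 (mod 1387)
6^32 ≡ 294^2 = 86436 ≡ 442 (mod 1387)
6^64 ≡ 442^2 = 195364 ≡ 1184 (mod 1387)
6^128 ≡ 1184^2 = 1401856 ≡ 986 (mod 1387)
6^256 ≡ 986^2 = 972196 ≡ 1296 (mod 1387)
6^512 ≡ 1296^2 = 1679616 ≡ 1346 (mod 1387)
6^1024 ≡ 1346^2 = 1811716 ≡ 294 (mod 1387)
1386 = 1024 + 256 + 64 + 32 + 8 + 2 in binary powers of 2.
So 6^1386 ≡ 294 · 1296 · 1184 · 442 · 1346 · 36 ≡ 875 (mod 1387).
Since 875 ≠ 1, base 6 is a Fermat witness: 1387 is composite.

875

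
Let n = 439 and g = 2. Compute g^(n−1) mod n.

1

2^1 ≡ 2 (mod 439)
2^2 ≡ 2^2 = 4 ≡ 4 (mod 439)
2^4 ≡ 4^2 = 16 ≡ 16 (mod 439)
2^8 ≡ 16^2 = 256 ≡ 256 (mod 439)
2^16 ≡ 256^2 = 65536 ≡ 125 (mod 439)
2^32 ≡ 125^2 = 15625 ≡ 260 (mod 439)
2^64 ≡ 260^2 = 67600 ≡ 433 (mod 439)
2^128 ≡ 433^2 = 187489 ≡ 36 (mod 439)
2^256 ≡ 36^2 = 1296 ≡ 418 (mod 439)
438 = 256 + 128 + 32 + 16 + 4 + 2 in binary powers of 2.
So 2^438 ≡ 418 · 36 · 260 · 125 · 16 · 4 ≡ 1 (mod 439).
Since the result is 1, base 2 gives no evidence that 439 is composite.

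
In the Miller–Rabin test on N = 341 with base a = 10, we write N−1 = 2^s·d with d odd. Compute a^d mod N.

341 − 1 = 340 = 2^2 · 85, so d = 85.
10^1 ≡ 10 (mod 341)
10^2 ≡ 10^2 = 100 ≡ 100 (mod 341)
10^4 ≡ 100^2 = 10000 ≡ 111 (mod 341)
10^8 ≡ 111^2 = 12321 ≡ 45 (mod 341)
10^16 ≡ 45^2 = 2025 ≡ 320 (mod 341)
10^32 ≡ 320^2 = 102400 ≡ 100 (mod 341)
10^64 ≡ 100^2 = 10000 ≡ 111 (mod 341)
85 = 64 + 16 + 4 + 1 in binary powers of 2.
So 10^85 ≡ 111 · 320 · 111 · 10 ≡ 98 (mod 341).
Squaring chain: 98 → 56; never reaches −1, so base 10 is a Miller–Rabin witness that 341 is composite.

98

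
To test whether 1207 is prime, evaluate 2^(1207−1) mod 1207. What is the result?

642

2^1 ≡ 2 (mod 1207)
2^2 ≡ 2^2 = 4 ≡ 4 (mod 1207)
2^4 ≡ 4^2 = 16 ≡ 16 (mod 1207)
2^8 ≡ 16^2 = 256 ≡ 256 (mod 1207)
2^16 ≡ 256^2 = 65536 ≡ 358 (mod 1207)
2^32 ≡ 358^2 = 128164 ≡ 222 (mod 1207)
2^64 ≡ 222^2 = 49284 ≡ 1004 (mod 1207)
2^128 ≡ 1004^2 = 1008016 ≡ 171 (mod 1207)
2^256 ≡ 171^2 = 29241 ≡ 273 (mod 1207)
2^512 ≡ 273^2 = 74529 ≡ 902 (mod 1207)
2^1024 ≡ 902^2 = 813604 ≡ 86 (mod 1207)
1206 = 1024 + 128 + 32 + 16 + 4 + 2 in binary powers of 2.
So 2^1206 ≡ 86 · 171 · 222 · 358 · 16 · 4 ≡ 642 (mod 1207).
Since 642 ≠ 1, base 2 is a Fermat witness: 1207 is composite.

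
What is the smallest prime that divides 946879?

29

946879 is odd.
Digit sum 43, not divisible by 3.
Ends in 9: not divisible by 5.
7: 946879 = 7·135268 + 3
11: 946879 = 11·86079 + 10
13: 946879 = 13·72836 + 11
17: 946879 = 17·55698 + 13
19: 946879 = 19·49835 + 14
23: 946879 = 23·41168 + 15
29: 946879 = 29·32651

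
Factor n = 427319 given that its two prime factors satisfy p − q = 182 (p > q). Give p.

751

Since p = q + 182, we have 427319 = q(q + 182), so q² + 182q − 427319 = 0.
Discriminant: 182² + 4·427319 = 33124 + 1709276 = 1742400; √1742400 = 1320.
q = (−182 + 1320)/2 = 569, and p = q + 182 = 751.
Check: 569 · 751 = 427319.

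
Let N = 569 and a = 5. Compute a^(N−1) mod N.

1

5^1 ≡ 5 (mod 569)
5^2 ≡ 5^2 = 25 ≡ 25 (mod 569)
5^4 ≡ 25^2 = 625 ≡ 56 (mod 569)
5^8 ≡ 56^2 = 3136 ≡ 291 (mod 569)
5^16 ≡ 291^2 = 84681 ≡ 469 (mod 569)
5^32 ≡ 469^2 = 219961 ≡ 327 (mod 569)
5^64 ≡ 327^2 = 106929 ≡ 526 (mod 569)
5^128 ≡ 526^2 = 276676 ≡ 142 (mod 569)
5^256 ≡ 142^2 = 20164 ≡ 249 (mod 569)
5^512 ≡ 249^2 = 62001 ≡ 549 (mod 569)
568 = 512 + 32 + 16 + 8 in binary powers of 2.
So 5^568 ≡ 549 · 327 · 469 · 291 ≡ 1 (mod 569).
Since the result is 1, base 5 gives no evidence that 569 is composite.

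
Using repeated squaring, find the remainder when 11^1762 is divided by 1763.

1392

11^1 ≡ 11 (mod 1763)
11^2 ≡ 11^2 = 121 ≡ 121 (mod 1763)
11^4 ≡ 121^2 = 14641 ≡ 537 (mod 1763)
11^8 ≡ 537^2 = 288369 ≡ 1000 (mod 1763)
11^16 ≡ 1000^2 = 1000000 ≡ 379 (mod 1763)
11^32 ≡ 379^2 = 143641 ≡ 838 (mod 1763)
11^64 ≡ 838^2 = 702244 ≡ 570 (mod 1763)
11^128 ≡ 570^2 = 324900 ≡ 508 (mod 1763)
11^256 ≡ 508^2 = 258064 ≡ 666 (mod 1763)
11^512 ≡ 666^2 = 443556 ≡ 1043 (mod 1763)
11^1024 ≡ 1043^2 = 1087849 ≡ 78 (mod 1763)
1762 = 1024 + 512 + 128 + 64 + 32 + 2 in binary powers of 2.
So 11^1762 ≡ 78 · 1043 · 508 · 570 · 838 · 121 ≡ 1392 (mod 1763).
Since 1392 ≠ 1, base 11 is a Fermat witness: 1763 is composite.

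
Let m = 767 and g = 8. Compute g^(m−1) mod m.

285

8^1 ≡ 8 (mod 767)
8^2 ≡ 8^2 = 64 ≡ 64 (mod 767)
8^4 ≡ 64^2 = 4096 ≡ 261 (mod 767)
8^8 ≡ 261^2 = 68121 ≡ 625 (mod 767)
8^16 ≡ 625^2 = 390625 ≡ 222 (mod 767)
8^32 ≡ 222^2 = 49284 ≡ 196 (mod 767)
8^64 ≡ 196^2 = 38416 ≡ 66 (mod 767)
8^128 ≡ 66^2 = 4356 ≡ 521 (mod 767)
8^256 ≡ 521^2 = 271441 ≡ 690 (mod 767)
8^512 ≡ 690^2 = 476100 ≡ 560 (mod 767)
766 = 512 + 128 + 64 + 32 + 16 + 8 + 4 + 2 in binary powers of 2.
So 8^766 ≡ 560 · 521 · 66 · 196 · 222 · 625 · 261 · 64 ≡ 285 (mod 767).
Since 285 ≠ 1, base 8 is a Fermat witness: 767 is composite.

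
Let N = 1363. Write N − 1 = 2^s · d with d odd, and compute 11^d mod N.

1363 − 1 = 1362 = 2^1 · 681, so d = 681.
11^1 ≡ 11 (mod 1363)
11^2 ≡ 11^2 = 121 ≡ 121 (mod 1363)
11^4 ≡ 121^2 = 14641 ≡ 1011 (mod 1363)
11^8 ≡ 1011^2 = 1022121 ≡ 1234 (mod 1363)
11^16 ≡ 1234^2 = 1522756 ≡ 285 (mod 1363)
11^32 ≡ 285^2 = 81225 ≡ 808 (mod 1363)
11^64 ≡ 808^2 = 652864 ≡ 1350 (mod 1363)
11^128 ≡ 1350^2 = 1822500 ≡ 169 (mod 1363)
11^256 ≡ 169^2 = 28561 ≡ 1301 (mod 1363)
11^512 ≡ 1301^2 = 1692601 ≡ 1118 (mod 1363)
681 = 512 + 128 + 32 + 8 + 1 in binary powers of 2.
So 11^681 ≡ 1118 · 169 · 808 · 1234 · 11 ≡ 872 (mod 1363).
Squaring chain: 872; never reaches −1, so base 11 is a Miller–Rabin witness that 1363 is composite.

872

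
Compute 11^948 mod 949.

885

11^1 ≡ 11 (mod 949)
11^2 ≡ 11^2 = 121 ≡ 121 (mod 949)
11^4 ≡ 121^2 = 14641 ≡ 406 (mod 949)
11^8 ≡ 406^2 = 164836 ≡ 659 (mod 949)
11^16 ≡ 659^2 = 434281 ≡ 588 (mod 949)
11^32 ≡ 588^2 = 345744 ≡ 308 (mod 949)
11^64 ≡ 308^2 = 94864 ≡ 913 (mod 949)
11^128 ≡ 913^2 = 833569 ≡ 347 (mod 949)
11^256 ≡ 347^2 = 120409 ≡ 835 (mod 949)
11^512 ≡ 835^2 = 697225 ≡ 659 (mod 949)
948 = 512 + 256 + 128 + 32 + 16 + 4 in binary powers of 2.
So 11^948 ≡ 659 · 835 · 347 · 308 · 588 · 406 ≡ 885 (mod 949).
Since 885 ≠ 1, base 11 is a Fermat witness: 949 is composite.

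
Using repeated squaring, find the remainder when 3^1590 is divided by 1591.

322

3^1 ≡ 3 (mod 1591)
3^2 ≡ 3^2 = 9 ≡ 9 (mod 1591)
3^4 ≡ 9^2 = 81 ≡ 81 (mod 1591)
3^8 ≡ 81^2 = 6561 ≡ 197 (mod 1591)
3^16 ≡ 197^2 = 38809 ≡ 625 (mod 1591)
3^32 ≡ 625^2 = 390625 ≡ 830 (mod 1591)
3^64 ≡ 830^2 = 688900 ≡ 1588 (mod 1591)
3^128 ≡ 1588^2 = 2521744 ≡ 9 (mod 1591)
3^256 ≡ 9^2 = 81 ≡ 81 (mod 1591)
3^512 ≡ 81^2 = 6561 ≡ 197 (mod 1591)
3^1024 ≡ 197^2 = 38809 ≡ 625 (mod 1591)
1590 = 1024 + 512 + 32 + 16 + 4 + 2 in binary powers of 2.
So 3^1590 ≡ 625 · 197 · 830 · 625 · 81 · 9 ≡ 322 (mod 1591).
Since 322 ≠ 1, base 3 is a Fermat witness: 1591 is composite.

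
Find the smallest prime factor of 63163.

83

63163 is odd.
Digit sum 19, not divisible by 3.
Ends in 3: not divisible by 5.
7: 63163 = 7·9023 + 2
11: 63163 = 11·5742 + 1
13: 63163 = 13·4858 + 9
17: 63163 = 17·3715 + 8
19: 63163 = 19·3324 + 7
23: 63163 = 23·2746 + 5
29: 63163 = 29·2178 + 1
31: 63163 = 31·2037 + 16
37: 63163 = 37·1707 + 4
41: 63163 = 41·1540 + 23
43: 63163 = 43·1468 + 39
47: 63163 = 47·1343 + 42
53: 63163 = 53·1191 + 40
59: 63163 = 59·1070 + 33
61: 63163 = 61·1035 + 28
67: 63163 = 67·942 + 49
71: 63163 = 71·889 + 44
73: 63163 = 73·865 + 18
79: 63163 = 79·799 + 42
83: 63163 = 83·761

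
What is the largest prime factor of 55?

55 = 5 · 11
11 is prime.
So 55 = 5 · 11; the largest prime factor is 11.

11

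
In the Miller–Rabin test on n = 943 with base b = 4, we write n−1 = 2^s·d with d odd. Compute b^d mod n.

943 − 1 = 942 = 2^1 · 471, so d = 471.
4^1 ≡ 4 (mod 943)
4^2 ≡ 4^2 = 16 ≡ 16 (mod 943)
4^4 ≡ 16^2 = 256 ≡ 256 (mod 943)
4^8 ≡ 256^2 = 65536 ≡ 469 (mod 943)
4^16 ≡ 469^2 = 219961 ≡ 242 (mod 943)
4^32 ≡ 242^2 = 58564 ≡ 98 (mod 943)
4^64 ≡ 98^2 = 9604 ≡ 174 (mod 943)
4^128 ≡ 174^2 = 30276 ≡ 100 (mod 943)
4^256 ≡ 100^2 = 10000 ≡ 570 (mod 943)
471 = 256 + 128 + 64 + 16 + 4 + 2 + 1 in binary powers of 2.
So 4^471 ≡ 570 · 100 · 174 · 242 · 256 · 16 · 4 ≡ 496 (mod 943).
Squaring chain: 496; never reaches −1, so base 4 is a Miller–Rabin witness that 943 is composite.

496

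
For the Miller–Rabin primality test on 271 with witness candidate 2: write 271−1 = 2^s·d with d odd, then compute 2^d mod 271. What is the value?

271 − 1 = 270 = 2^1 · 135, so d = 135.
2^1 ≡ 2 (mod 271)
2^2 ≡ 2^2 = 4 ≡ 4 (mod 271)
2^4 ≡ 4^2 = 16 ≡ 16 (mod 271)
2^8 ≡ 16^2 = 256 ≡ 256 (mod 271)
2^16 ≡ 256^2 = 65536 ≡ 225 (mod 271)
2^32 ≡ 225^2 = 50625 ≡ 219 (mod 271)
2^64 ≡ 219^2 = 47961 ≡ 265 (mod 271)
2^128 ≡ 265^2 = 70225 ≡ 36 (mod 271)
135 = 128 + 4 + 2 + 1 in binary powers of 2.
So 2^135 ≡ 36 · 16 · 4 · 2 ≡ 1 (mod 271).
Since 2^d ≡ 1 (mod 271), base 2 does not prove 271 composite.

1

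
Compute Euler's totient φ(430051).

409248

Factor: 430051 = 37 · 59 · 197.
φ(430051) = (37−1) · (59−1) · (197−1) = 36 · 58 · 196 = 409248.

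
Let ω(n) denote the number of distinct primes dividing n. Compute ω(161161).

4

161161 = 7^2 · 3289
3289 = 11 · 299
299 = 13 · 23
161161 = 7^2 · 11 · 13 · 23, which has 4 distinct prime factors.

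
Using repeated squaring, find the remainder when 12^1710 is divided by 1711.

1362

12^1 ≡ 12 (mod 1711)
12^2 ≡ 12^2 = 144 ≡ 144 (mod 1711)
12^4 ≡ 144^2 = 20736 ≡ 204 (mod 1711)
12^8 ≡ 204^2 = 41616 ≡ 552 (mod 1711)
12^16 ≡ 552^2 = 304704 ≡ 146 (mod 1711)
12^32 ≡ 146^2 = 21316 ≡ 784 (mod 1711)
12^64 ≡ 784^2 = 614656 ≡ 407 (mod 1711)
12^128 ≡ 407^2 = 165649 ≡ 1393 (mod 1711)
12^256 ≡ 1393^2 = 1940449 ≡ 175 (mod 1711)
12^512 ≡ 175^2 = 30625 ≡ 1538 (mod 1711)
12^1024 ≡ 1538^2 = 2365444 ≡ 842 (mod 1711)
1710 = 1024 + 512 + 128 + 32 + 8 + 4 + 2 in binary powers of 2.
So 12^1710 ≡ 842 · 1538 · 1393 · 784 · 552 · 204 · 144 ≡ 1362 (mod 1711).
Since 1362 ≠ 1, base 12 is a Fermat witness: 1711 is composite.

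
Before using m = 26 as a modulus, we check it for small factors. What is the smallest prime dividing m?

2

26 is even: 2 divides it.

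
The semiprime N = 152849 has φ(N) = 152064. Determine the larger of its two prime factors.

433

φ(n) = (p−1)(q−1) = n − (p+q) + 1, so p + q = 152849 − 152064 + 1 = 786.
p and q are the roots of t² − 786t + 152849 = 0.
Discriminant: 786² − 4·152849 = 617796 − 611396 = 6400; √6400 = 80.
q = (786 − 80)/2 = 353, p = (786 + 80)/2 = 433.
Check: 353 · 433 = 152849.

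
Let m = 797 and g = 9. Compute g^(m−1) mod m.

1

9^1 ≡ 9 (mod 797)
9^2 ≡ 9^2 = 81 ≡ 81 (mod 797)
9^4 ≡ 81^2 = 6561 ≡ 185 (mod 797)
9^8 ≡ 185^2 = 34225 ≡ 751 (mod 797)
9^16 ≡ 751^2 = 564001 ≡ 522 (mod 797)
9^32 ≡ 522^2 = 272484 ≡ 707 (mod 797)
9^64 ≡ 707^2 = 499849 ≡ 130 (mod 797)
9^128 ≡ 130^2 = 16900 ≡ 163 (mod 797)
9^256 ≡ 163^2 = 26569 ≡ 268 (mod 797)
9^512 ≡ 268^2 = 71824 ≡ 94 (mod 797)
796 = 512 + 256 + 16 + 8 + 4 in binary powers of 2.
So 9^796 ≡ 94 · 268 · 522 · 751 · 185 ≡ 1 (mod 797).
Since the result is 1, base 9 gives no evidence that 797 is composite.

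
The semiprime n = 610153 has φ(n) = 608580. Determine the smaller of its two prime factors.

φ(n) = (p−1)(q−1) = n − (p+q) + 1, so p + q = 610153 − 608580 + 1 = 1574.
p and q are the roots of t² − 1574t + 610153 = 0.
Discriminant: 1574² − 4·610153 = 2477476 − 2440612 = 36864; √36864 = 192.
q = (1574 − 192)/2 = 691, p = (1574 + 192)/2 = 883.
Check: 691 · 883 = 610153.

691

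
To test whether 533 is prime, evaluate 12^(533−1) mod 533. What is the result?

66

12^1 ≡ 12 (mod 533)
12^2 ≡ 12^2 = 144 ≡ 144 (mod 533)
12^4 ≡ 144^2 = 20736 ≡ 482 (mod 533)
12^8 ≡ 482^2 = 232324 ≡ 469 (mod 533)
12^16 ≡ 469^2 = 219961 ≡ 365 (mod 533)
12^32 ≡ 365^2 = 133225 ≡ 508 (mod 533)
12^64 ≡ 508^2 = 258064 ≡ 92 (mod 533)
12^128 ≡ 92^2 = 8464 ≡ 469 (mod 533)
12^256 ≡ 469^2 = 219961 ≡ 365 (mod 533)
12^512 ≡ 365^2 = 133225 ≡ 508 (mod 533)
532 = 512 + 16 + 4 in binary powers of 2.
So 12^532 ≡ 508 · 365 · 482 ≡ 66 (mod 533).
Since 66 ≠ 1, base 12 is a Fermat witness: 533 is composite.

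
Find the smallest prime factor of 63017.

29

63017 is odd.
Digit sum 17, not divisible by 3.
Ends in 7: not divisible by 5.
7: 63017 = 7·9002 + 3
11: 63017 = 11·5728 + 9
13: 63017 = 13·4847 + 6
17: 63017 = 17·3706 + 15
19: 63017 = 19·3316 + 13
23: 63017 = 23·2739 + 20
29: 63017 = 29·2173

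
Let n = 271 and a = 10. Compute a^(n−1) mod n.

1

10^1 ≡ 10 (mod 271)
10^2 ≡ 10^2 = 100 ≡ 100 (mod 271)
10^4 ≡ 100^2 = 10000 ≡ 244 (mod 271)
10^8 ≡ 244^2 = 59536 ≡ 187 (mod 271)
10^16 ≡ 187^2 = 34969 ≡ 10 (mod 271)
10^32 ≡ 10^2 = 100 ≡ 100 (mod 271)
10^64 ≡ 100^2 = 10000 ≡ 244 (mod 271)
10^128 ≡ 244^2 = 59536 ≡ 187 (mod 271)
10^256 ≡ 187^2 = 34969 ≡ 10 (mod 271)
270 = 256 + 8 + 4 + 2 in binary powers of 2.
So 10^270 ≡ 10 · 187 · 244 · 100 ≡ 1 (mod 271).
Since the result is 1, base 10 gives no evidence that 271 is composite.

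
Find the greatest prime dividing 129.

129 = 3 · 43
43 is prime.
So 129 = 3 · 43; the largest prime factor is 43.

43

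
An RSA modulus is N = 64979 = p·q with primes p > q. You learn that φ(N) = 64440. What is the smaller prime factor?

181

φ(n) = (p−1)(q−1) = n − (p+q) + 1, so p + q = 64979 − 64440 + 1 = 540.
p and q are the roots of t² − 540t + 64979 = 0.
Discriminant: 540² − 4·64979 = 291600 − 259916 = 31684; √31684 = 178.
q = (540 − 178)/2 = 181, p = (540 + 178)/2 = 359.
Check: 181 · 359 = 64979.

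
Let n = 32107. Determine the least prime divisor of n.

32107 is odd.
Digit sum 13, not divisible by 3.
Ends in 7: not divisible by 5.
7: 32107 = 7·4586 + 5
11: 32107 = 11·2918 + 9
13: 32107 = 13·2469 + 10
17: 32107 = 17·1888 + 11
19: 32107 = 19·1689 + 16
23: 32107 = 23·1395 + 22
29: 32107 = 29·1107 + 4
31: 32107 = 31·1035 + 22
37: 32107 = 37·867 + 28
41: 32107 = 41·783 + 4
43: 32107 = 43·746 + 29
47: 32107 = 47·683 + 6
53: 32107 = 53·605 + 42
59: 32107 = 59·544 + 11
61: 32107 = 61·526 + 21
67: 32107 = 67·479 + 14
71: 32107 = 71·452 + 15
73: 32107 = 73·439 + 60
79: 32107 = 79·406 + 33
83: 32107 = 83·386 + 69
89: 32107 = 89·360 + 67
97: 32107 = 97·331

97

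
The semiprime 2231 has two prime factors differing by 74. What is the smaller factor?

23

Since p = q + 74, we have 2231 = q(q + 74), so q² + 74q − 2231 = 0.
Discriminant: 74² + 4·2231 = 5476 + 8924 = 14400; √14400 = 120.
q = (−74 + 120)/2 = 23, and p = q + 74 = 97.
Check: 23 · 97 = 2231.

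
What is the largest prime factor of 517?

47

517 = 11 · 47
47 is prime.
So 517 = 11 · 47; the largest prime factor is 47.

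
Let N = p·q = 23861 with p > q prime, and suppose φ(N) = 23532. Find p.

φ(n) = (p−1)(q−1) = n − (p+q) + 1, so p + q = 23861 − 23532 + 1 = 330.
p and q are the roots of t² − 330t + 23861 = 0.
Discriminant: 330² − 4·23861 = 108900 − 95444 = 13456; √13456 = 116.
q = (330 − 116)/2 = 107, p = (330 + 116)/2 = 223.
Check: 107 · 223 = 23861.

223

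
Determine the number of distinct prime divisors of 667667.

667667 = 7 · 95381
95381 = 11 · 8671
8671 = 13 · 667
667 = 23 · 29
667667 = 7 · 11 · 13 · 23 · 29, which has 5 distinct prime factors.

5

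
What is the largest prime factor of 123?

41

123 = 3 · 41
41 is prime.
So 123 = 3 · 41; the largest prime factor is 41.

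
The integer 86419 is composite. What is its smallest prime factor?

86419 is odd.
Digit sum 28, not divisible by 3.
Ends in 9: not divisible by 5.
7: 86419 = 7·12345 + 4
11: 86419 = 11·7856 + 3
13: 86419 = 13·6647 + 8
17: 86419 = 17·5083 + 8
19: 86419 = 19·4548 + 7
23: 86419 = 23·3757 + 8
29: 86419 = 29·2979 + 28
31: 86419 = 31·2787 + 22
37: 86419 = 37·2335 + 24
41: 86419 = 41·2107 + 32
43: 86419 = 43·2009 + 32
47: 86419 = 47·1838 + 33
53: 86419 = 53·1630 + 29
59: 86419 = 59·1464 + 43
61: 86419 = 61·1416 + 43
67: 86419 = 67·1289 + 56
71: 86419 = 71·1217 + 12
73: 86419 = 73·1183 + 60
79: 86419 = 79·1093 + 72
83: 86419 = 83·1041 + 16
89: 86419 = 89·971

89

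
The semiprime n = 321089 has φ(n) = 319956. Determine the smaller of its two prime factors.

φ(n) = (p−1)(q−1) = n − (p+q) + 1, so p + q = 321089 − 319956 + 1 = 1134.
p and q are the roots of t² − 1134t + 321089 = 0.
Discriminant: 1134² − 4·321089 = 1285956 − 1284356 = 1600; √1600 = 40.
q = (1134 − 40)/2 = 547, p = (1134 + 40)/2 = 587.
Check: 547 · 587 = 321089.

547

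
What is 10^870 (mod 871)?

625

10^1 ≡ 10 (mod 871)
10^2 ≡ 10^2 = 100 ≡ 100 (mod 871)
10^4 ≡ 100^2 = 10000 ≡ 419 (mod 871)
10^8 ≡ 419^2 = 175561 ≡ 490 (mod 871)
10^16 ≡ 490^2 = 240100 ≡ 575 (mod 871)
10^32 ≡ 575^2 = 330625 ≡ 516 (mod 871)
10^64 ≡ 516^2 = 266256 ≡ 601 (mod 871)
10^128 ≡ 601^2 = 361201 ≡ 607 (mod 871)
10^256 ≡ 607^2 = 368449 ≡ 16 (mod 871)
10^512 ≡ 16^2 = 256 ≡ 256 (mod 871)
870 = 512 + 256 + 64 + 32 + 4 + 2 in binary powers of 2.
So 10^870 ≡ 256 · 16 · 601 · 516 · 419 · 100 ≡ 625 (mod 871).
Since 625 ≠ 1, base 10 is a Fermat witness: 871 is composite.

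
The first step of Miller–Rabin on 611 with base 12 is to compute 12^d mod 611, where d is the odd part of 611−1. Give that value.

611 − 1 = 610 = 2^1 · 305, so d = 305.
12^1 ≡ 12 (mod 611)
12^2 ≡ 12^2 = 144 ≡ 144 (mod 611)
12^4 ≡ 144^2 = 20736 ≡ 573 (mod 611)
12^8 ≡ 573^2 = 328329 ≡ 222 (mod 611)
12^16 ≡ 222^2 = 49284 ≡ 404 (mod 611)
12^32 ≡ 404^2 = 163216 ≡ 79 (mod 611)
12^64 ≡ 79^2 = 6241 ≡ 131 (mod 611)
12^128 ≡ 131^2 = 17161 ≡ 53 (mod 611)
12^256 ≡ 53^2 = 2809 ≡ 365 (mod 611)
305 = 256 + 32 + 16 + 1 in binary powers of 2.
So 12^305 ≡ 365 · 79 · 404 · 12 ≡ 168 (mod 611).
Squaring chain: 168; never reaches −1, so base 12 is a Miller–Rabin witness that 611 is composite.

168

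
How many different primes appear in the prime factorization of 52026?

5

52026 = 2 · 26013
26013 = 3 · 8671
8671 = 13 · 667
667 = 23 · 29
52026 = 2 · 3 · 13 · 23 · 29, which has 5 distinct prime factors.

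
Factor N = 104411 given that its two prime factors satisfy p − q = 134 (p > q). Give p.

397

Since p = q + 134, we have 104411 = q(q + 134), so q² + 134q − 104411 = 0.
Discriminant: 134² + 4·104411 = 17956 + 417644 = 435600; √435600 = 660.
q = (−134 + 660)/2 = 263, and p = q + 134 = 397.
Check: 263 · 397 = 104411.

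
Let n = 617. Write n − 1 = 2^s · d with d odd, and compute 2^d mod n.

617 − 1 = 616 = 2^3 · 77, so d = 77.
2^1 ≡ 2 (mod 617)
2^2 ≡ 2^2 = 4 ≡ 4 (mod 617)
2^4 ≡ 4^2 = 16 ≡ 16 (mod 617)
2^8 ≡ 16^2 = 256 ≡ 256 (mod 617)
2^16 ≡ 256^2 = 65536 ≡ 134 (mod 617)
2^32 ≡ 134^2 = 17956 ≡ 63 (mod 617)
2^64 ≡ 63^2 = 3969 ≡ 267 (mod 617)
77 = 64 + 8 + 4 + 1 in binary powers of 2.
So 2^77 ≡ 267 · 256 · 16 · 2 ≡ 616 (mod 617).
Since 2^d ≡ 616 (mod 617), base 2 does not prove 617 composite.

616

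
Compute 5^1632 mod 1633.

5^1 ≡ 5 (mod 1633)
5^2 ≡ 5^2 = 25 ≡ 25 (mod 1633)
5^4 ≡ 25^2 = 625 ≡ 625 (mod 1633)
5^8 ≡ 625^2 = 390625 ≡ 338 (mod 1633)
5^16 ≡ 338^2 = 114244 ≡ 1567 (mod 1633)
5^32 ≡ 1567^2 = 2455489 ≡ 1090 (mod 1633)
5^64 ≡ 1090^2 = 1188100 ≡ 909 (mod 1633)
5^128 ≡ 909^2 = 826281 ≡ 1616 (mod 1633)
5^256 ≡ 1616^2 = 2611456 ≡ 289 (mod 1633)
5^512 ≡ 289^2 = 83521 ≡ 238 (mod 1633)
5^1024 ≡ 238^2 = 56644 ≡ 1122 (mod 1633)
1632 = 1024 + 512 + 64 + 32 in binary powers of 2.
So 5^1632 ≡ 1122 · 238 · 909 · 1090 ≡ 96 (mod 1633).
Since 96 ≠ 1, base 5 is a Fermat witness: 1633 is composite.

96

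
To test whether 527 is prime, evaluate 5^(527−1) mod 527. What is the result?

5^1 ≡ 5 (mod 527)
5^2 ≡ 5^2 = 25 ≡ 25 (mod 527)
5^4 ≡ 25^2 = 625 ≡ 98 (mod 527)
5^8 ≡ 98^2 = 9604 ≡ 118 (mod 527)
5^16 ≡ 118^2 = 13924 ≡ 222 (mod 527)
5^32 ≡ 222^2 = 49284 ≡ 273 (mod 527)
5^64 ≡ 273^2 = 74529 ≡ 222 (mod 527)
5^128 ≡ 222^2 = 49284 ≡ 273 (mod 527)
5^256 ≡ 273^2 = 74529 ≡ 222 (mod 527)
5^512 ≡ 222^2 = 49284 ≡ 273 (mod 527)
526 = 512 + 8 + 4 + 2 in binary powers of 2.
So 5^526 ≡ 273 · 118 · 98 · 25 ≡ 253 (mod 527).
Since 253 ≠ 1, base 5 is a Fermat witness: 527 is composite.

253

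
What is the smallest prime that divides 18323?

18323 is odd.
Digit sum 17, not divisible by 3.
Ends in 3: not divisible by 5.
7: 18323 = 7·2617 + 4
11: 18323 = 11·1665 + 8
13: 18323 = 13·1409 + 6
17: 18323 = 17·1077 + 14
19: 18323 = 19·964 + 7
23: 18323 = 23·796 + 15
29: 18323 = 29·631 + 24
31: 18323 = 31·591 + 2
37: 18323 = 37·495 + 8
41: 18323 = 41·446 + 37
43: 18323 = 43·426 + 5
47: 18323 = 47·389 + 40
53: 18323 = 53·345 + 38
59: 18323 = 59·310 + 33
61: 18323 = 61·300 + 23
67: 18323 = 67·273 + 32
71: 18323 = 71·258 + 5
73: 18323 = 73·251

73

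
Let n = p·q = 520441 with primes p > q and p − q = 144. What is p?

797

Since p = q + 144, we have 520441 = q(q + 144), so q² + 144q − 520441 = 0.
Discriminant: 144² + 4·520441 = 20736 + 2081764 = 2102500; √2102500 = 1450.
q = (−144 + 1450)/2 = 653, and p = q + 144 = 797.
Check: 653 · 797 = 520441.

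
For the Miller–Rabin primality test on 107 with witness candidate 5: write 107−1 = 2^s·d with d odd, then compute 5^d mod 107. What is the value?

106

107 − 1 = 106 = 2^1 · 53, so d = 53.
5^1 ≡ 5 (mod 107)
5^2 ≡ 5^2 = 25 ≡ 25 (mod 107)
5^4 ≡ 25^2 = 625 ≡ 90 (mod 107)
5^8 ≡ 90^2 = 8100 ≡ 75 (mod 107)
5^16 ≡ 75^2 = 5625 ≡ 61 (mod 107)
5^32 ≡ 61^2 = 3721 ≡ 83 (mod 107)
53 = 32 + 16 + 4 + 1 in binary powers of 2.
So 5^53 ≡ 83 · 61 · 90 · 5 ≡ 106 (mod 107).
Since 5^d ≡ 106 (mod 107), base 5 does not prove 107 composite.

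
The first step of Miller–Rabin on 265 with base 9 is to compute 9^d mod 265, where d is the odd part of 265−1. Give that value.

249

265 − 1 = 264 = 2^3 · 33, so d = 33.
9^1 ≡ 9 (mod 265)
9^2 ≡ 9^2 = 81 ≡ 81 (mod 265)
9^4 ≡ 81^2 = 6561 ≡ 201 (mod 265)
9^8 ≡ 201^2 = 40401 ≡ 121 (mod 265)
9^16 ≡ 121^2 = 14641 ≡ 66 (mod 265)
9^32 ≡ 66^2 = 4356 ≡ 116 (mod 265)
33 = 32 + 1 in binary powers of 2.
So 9^33 ≡ 116 · 9 ≡ 249 (mod 265).
Squaring chain: 249 → 256 → 81; never reaches −1, so base 9 is a Miller–Rabin witness that 265 is composite.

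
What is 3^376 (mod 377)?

16

3^1 ≡ 3 (mod 377)
3^2 ≡ 3^2 = 9 ≡ 9 (mod 377)
3^4 ≡ 9^2 = 81 ≡ 81 (mod 377)
3^8 ≡ 81^2 = 6561 ≡ 152 (mod 377)
3^16 ≡ 152^2 = 23104 ≡ 107 (mod 377)
3^32 ≡ 107^2 = 11449 ≡ 139 (mod 377)
3^64 ≡ 139^2 = 19321 ≡ 94 (mod 377)
3^128 ≡ 94^2 = 8836 ≡ 165 (mod 377)
3^256 ≡ 165^2 = 27225 ≡ 81 (mod 377)
376 = 256 + 64 + 32 + 16 + 8 in binary powers of 2.
So 3^376 ≡ 81 · 94 · 139 · 107 · 152 ≡ 16 (mod 377).
Since 16 ≠ 1, base 3 is a Fermat witness: 377 is composite.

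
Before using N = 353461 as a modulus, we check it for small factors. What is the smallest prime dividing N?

353461 is odd.
Digit sum 22, not divisible by 3.
Ends in 1: not divisible by 5.
7: 353461 = 7·50494 + 3
11: 353461 = 11·32132 + 9
13: 353461 = 13·27189 + 4
17: 353461 = 17·20791 + 14
19: 353461 = 19·18603 + 4
23: 353461 = 23·15367 + 20
29: 353461 = 29·12188 + 9
31: 353461 = 31·11401 + 30
37: 353461 = 37·9553

37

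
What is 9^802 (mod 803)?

356

9^1 ≡ 9 (mod 803)
9^2 ≡ 9^2 = 81 ≡ 81 (mod 803)
9^4 ≡ 81^2 = 6561 ≡ 137 (mod 803)
9^8 ≡ 137^2 = 18769 ≡ 300 (mod 803)
9^16 ≡ 300^2 = 90000 ≡ 64 (mod 803)
9^32 ≡ 64^2 = 4096 ≡ 81 (mod 803)
9^64 ≡ 81^2 = 6561 ≡ 137 (mod 803)
9^128 ≡ 137^2 = 18769 ≡ 300 (mod 803)
9^256 ≡ 300^2 = 90000 ≡ 64 (mod 803)
9^512 ≡ 64^2 = 4096 ≡ 81 (mod 803)
802 = 512 + 256 + 32 + 2 in binary powers of 2.
So 9^802 ≡ 81 · 64 · 81 · 81 ≡ 356 (mod 803).
Since 356 ≠ 1, base 9 is a Fermat witness: 803 is composite.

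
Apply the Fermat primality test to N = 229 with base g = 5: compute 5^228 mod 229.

1

5^1 ≡ 5 (mod 229)
5^2 ≡ 5^2 = 25 ≡ 25 (mod 229)
5^4 ≡ 25^2 = 625 ≡ 167 (mod 229)
5^8 ≡ 167^2 = 27889 ≡ 180 (mod 229)
5^16 ≡ 180^2 = 32400 ≡ 111 (mod 229)
5^32 ≡ 111^2 = 12321 ≡ 184 (mod 229)
5^64 ≡ 184^2 = 33856 ≡ 193 (mod 229)
5^128 ≡ 193^2 = 37249 ≡ 151 (mod 229)
228 = 128 + 64 + 32 + 4 in binary powers of 2.
So 5^228 ≡ 151 · 193 · 184 · 167 ≡ 1 (mod 229).
Since the result is 1, base 5 gives no evidence that 229 is composite.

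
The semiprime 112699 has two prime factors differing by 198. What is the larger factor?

Since p = q + 198, we have 112699 = q(q + 198), so q² + 198q − 112699 = 0.
Discriminant: 198² + 4·112699 = 39204 + 450796 = 490000; √490000 = 700.
q = (−198 + 700)/2 = 251, and p = q + 198 = 449.
Check: 251 · 449 = 112699.

449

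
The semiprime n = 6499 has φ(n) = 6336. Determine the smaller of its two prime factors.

φ(n) = (p−1)(q−1) = n − (p+q) + 1, so p + q = 6499 − 6336 + 1 = 164.
p and q are the roots of t² − 164t + 6499 = 0.
Discriminant: 164² − 4·6499 = 26896 − 25996 = 900; √900 = 30.
q = (164 − 30)/2 = 67, p = (164 + 30)/2 = 97.
Check: 67 · 97 = 6499.

67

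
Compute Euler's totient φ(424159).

413400

Factor: 424159 = 53^2 · 151.
φ(424159) = 53^1·(53−1) · (151−1) = 2756 · 150 = 413400.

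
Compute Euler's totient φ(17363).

17088

Factor: 17363 = 97 · 179.
φ(17363) = (97−1) · (179−1) = 96 · 178 = 17088.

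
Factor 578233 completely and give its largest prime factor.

578233 = 73 · 7921
7921 = 89 · 89
89 = 89 · 1
So 578233 = 73 · 89^2; the largest prime factor is 89.

89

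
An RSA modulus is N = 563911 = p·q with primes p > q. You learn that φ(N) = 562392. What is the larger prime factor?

φ(n) = (p−1)(q−1) = n − (p+q) + 1, so p + q = 563911 − 562392 + 1 = 1520.
p and q are the roots of t² − 1520t + 563911 = 0.
Discriminant: 1520² − 4·563911 = 2310400 − 2255644 = 54756; √54756 = 234.
q = (1520 − 234)/2 = 643, p = (1520 + 234)/2 = 877.
Check: 643 · 877 = 563911.

877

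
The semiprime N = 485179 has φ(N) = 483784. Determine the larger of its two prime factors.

φ(n) = (p−1)(q−1) = n − (p+q) + 1, so p + q = 485179 − 483784 + 1 = 1396.
p and q are the roots of t² − 1396t + 485179 = 0.
Discriminant: 1396² − 4·485179 = 1948816 − 1940716 = 8100; √8100 = 90.
q = (1396 − 90)/2 = 653, p = (1396 + 90)/2 = 743.
Check: 653 · 743 = 485179.

743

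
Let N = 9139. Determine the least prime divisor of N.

9139 is odd.
Digit sum 22, not divisible by 3.
Ends in 9: not divisible by 5.
7: 9139 = 7·1305 + 4
11: 9139 = 11·830 + 9
13: 9139 = 13·703

13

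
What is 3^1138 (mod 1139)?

3^1 ≡ 3 (mod 1139)
3^2 ≡ 3^2 = 9 ≡ 9 (mod 1139)
3^4 ≡ 9^2 = 81 ≡ 81 (mod 1139)
3^8 ≡ 81^2 = 6561 ≡ 866 (mod 1139)
3^16 ≡ 866^2 = 749956 ≡ 494 (mod 1139)
3^32 ≡ 494^2 = 244036 ≡ 290 (mod 1139)
3^64 ≡ 290^2 = 84100 ≡ 953 (mod 1139)
3^128 ≡ 953^2 = 908209 ≡ 426 (mod 1139)
3^256 ≡ 426^2 = 181476 ≡ 375 (mod 1139)
3^512 ≡ 375^2 = 140625 ≡ 528 (mod 1139)
3^1024 ≡ 528^2 = 278784 ≡ 868 (mod 1139)
1138 = 1024 + 64 + 32 + 16 + 2 in binary powers of 2.
So 3^1138 ≡ 868 · 953 · 290 · 494 · 9 ≡ 1097 (mod 1139).
Since 1097 ≠ 1, base 3 is a Fermat witness: 1139 is composite.

1097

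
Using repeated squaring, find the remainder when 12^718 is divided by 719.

1

12^1 ≡ 12 (mod 719)
12^2 ≡ 12^2 = 144 ≡ 144 (mod 719)
12^4 ≡ 144^2 = 20736 ≡ 604 (mod 719)
12^8 ≡ 604^2 = 364816 ≡ 283 (mod 719)
12^16 ≡ 283^2 = 80089 ≡ 280 (mod 719)
12^32 ≡ 280^2 = 78400 ≡ 29 (mod 719)
12^64 ≡ 29^2 = 841 ≡ 122 (mod 719)
12^128 ≡ 122^2 = 14884 ≡ 504 (mod 719)
12^256 ≡ 504^2 = 254016 ≡ 209 (mod 719)
12^512 ≡ 209^2 = 43681 ≡ 541 (mod 719)
718 = 512 + 128 + 64 + 8 + 4 + 2 in binary powers of 2.
So 12^718 ≡ 541 · 504 · 122 · 283 · 604 · 144 ≡ 1 (mod 719).
Since the result is 1, base 12 gives no evidence that 719 is composite.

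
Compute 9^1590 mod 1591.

9^1 ≡ 9 (mod 1591)
9^2 ≡ 9^2 = 81 ≡ 81 (mod 1591)
9^4 ≡ 81^2 = 6561 ≡ 197 (mod 1591)
9^8 ≡ 197^2 = 38809 ≡ 625 (mod 1591)
9^16 ≡ 625^2 = 390625 ≡ 830 (mod 1591)
9^32 ≡ 830^2 = 688900 ≡ 1588 (mod 1591)
9^64 ≡ 1588^2 = 2521744 ≡ 9 (mod 1591)
9^128 ≡ 9^2 = 81 ≡ 81 (mod 1591)
9^256 ≡ 81^2 = 6561 ≡ 197 (mod 1591)
9^512 ≡ 197^2 = 38809 ≡ 625 (mod 1591)
9^1024 ≡ 625^2 = 390625 ≡ 830 (mod 1591)
1590 = 1024 + 512 + 32 + 16 + 4 + 2 in binary powers of 2.
So 9^1590 ≡ 830 · 625 · 1588 · 830 · 197 · 81 ≡ 269 (mod 1591).
Since 269 ≠ 1, base 9 is a Fermat witness: 1591 is composite.

269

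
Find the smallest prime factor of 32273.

32273 is odd.
Digit sum 17, not divisible by 3.
Ends in 3: not divisible by 5.
7: 32273 = 7·4610 + 3
11: 32273 = 11·2933 + 10
13: 32273 = 13·2482 + 7
17: 32273 = 17·1898 + 7
19: 32273 = 19·1698 + 11
23: 32273 = 23·1403 + 4
29: 32273 = 29·1112 + 25
31: 32273 = 31·1041 + 2
37: 32273 = 37·872 + 9
41: 32273 = 41·787 + 6
43: 32273 = 43·750 + 23
47: 32273 = 47·686 + 31
53: 32273 = 53·608 + 49
59: 32273 = 59·547

59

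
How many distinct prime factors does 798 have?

798 = 2 · 399
399 = 3 · 133
133 = 7 · 19
798 = 2 · 3 · 7 · 19, which has 4 distinct prime factors.

4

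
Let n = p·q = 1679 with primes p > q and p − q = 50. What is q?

23

Since p = q + 50, we have 1679 = q(q + 50), so q² + 50q − 1679 = 0.
Discriminant: 50² + 4·1679 = 2500 + 6716 = 9216; √9216 = 96.
q = (−50 + 96)/2 = 23, and p = q + 50 = 73.
Check: 23 · 73 = 1679.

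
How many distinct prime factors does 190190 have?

190190 = 2 · 95095
95095 = 5 · 19019
19019 = 7 · 2717
2717 = 11 · 247
247 = 13 · 19
190190 = 2 · 5 · 7 · 11 · 13 · 19, which has 6 distinct prime factors.

6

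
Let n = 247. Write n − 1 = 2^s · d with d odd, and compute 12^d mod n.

246

247 − 1 = 246 = 2^1 · 123, so d = 123.
12^1 ≡ 12 (mod 247)
12^2 ≡ 12^2 = 144 ≡ 144 (mod 247)
12^4 ≡ 144^2 = 20736 ≡ 235 (mod 247)
12^8 ≡ 235^2 = 55225 ≡ 144 (mod 247)
12^16 ≡ 144^2 = 20736 ≡ 235 (mod 247)
12^32 ≡ 235^2 = 55225 ≡ 144 (mod 247)
12^64 ≡ 144^2 = 20736 ≡ 235 (mod 247)
123 = 64 + 32 + 16 + 8 + 2 + 1 in binary powers of 2.
So 12^123 ≡ 235 · 144 · 235 · 144 · 144 · 12 ≡ 246 (mod 247).
Since 12^d ≡ 246 (mod 247), base 12 does not prove 247 composite.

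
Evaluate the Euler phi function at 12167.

Factor: 12167 = 23^3.
φ(12167) = 23^2·(23−1) = 11638.

11638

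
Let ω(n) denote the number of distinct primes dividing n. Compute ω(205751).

205751 = 7^2 · 4199
4199 = 13 · 323
323 = 17 · 19
205751 = 7^2 · 13 · 17 · 19, which has 4 distinct prime factors.

4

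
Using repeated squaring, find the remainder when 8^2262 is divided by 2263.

1242

8^1 ≡ 8 (mod 2263)
8^2 ≡ 8^2 = 64 ≡ 64 (mod 2263)
8^4 ≡ 64^2 = 4096 ≡ 1833 (mod 2263)
8^8 ≡ 1833^2 = 3359889 ≡ 1597 (mod 2263)
8^16 ≡ 1597^2 = 2550409 ≡ 8 (mod 2263)
8^32 ≡ 8^2 = 64 ≡ 64 (mod 2263)
8^64 ≡ 64^2 = 4096 ≡ 1833 (mod 2263)
8^128 ≡ 1833^2 = 3359889 ≡ 1597 (mod 2263)
8^256 ≡ 1597^2 = 2550409 ≡ 8 (mod 2263)
8^512 ≡ 8^2 = 64 ≡ 64 (mod 2263)
8^1024 ≡ 64^2 = 4096 ≡ 1833 (mod 2263)
8^2048 ≡ 1833^2 = 3359889 ≡ 1597 (mod 2263)
2262 = 2048 + 128 + 64 + 16 + 4 + 2 in binary powers of 2.
So 8^2262 ≡ 1597 · 1597 · 1833 · 8 · 1833 · 64 ≡ 1242 (mod 2263).
Since 1242 ≠ 1, base 8 is a Fermat witness: 2263 is composite.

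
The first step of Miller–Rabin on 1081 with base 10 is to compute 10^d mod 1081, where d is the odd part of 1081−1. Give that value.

264

1081 − 1 = 1080 = 2^3 · 135, so d = 135.
10^1 ≡ 10 (mod 1081)
10^2 ≡ 10^2 = 100 ≡ 100 (mod 1081)
10^4 ≡ 100^2 = 10000 ≡ 271 (mod 1081)
10^8 ≡ 271^2 = 73441 ≡ 1014 (mod 1081)
10^16 ≡ 1014^2 = 1028196 ≡ 165 (mod 1081)
10^32 ≡ 165^2 = 27225 ≡ 200 (mod 1081)
10^64 ≡ 200^2 = 40000 ≡ 3 (mod 1081)
10^128 ≡ 3^2 = 9 ≡ 9 (mod 1081)
135 = 128 + 4 + 2 + 1 in binary powers of 2.
So 10^135 ≡ 9 · 271 · 100 · 10 ≡ 264 (mod 1081).
Squaring chain: 264 → 512 → 542; never reaches −1, so base 10 is a Miller–Rabin witness that 1081 is composite.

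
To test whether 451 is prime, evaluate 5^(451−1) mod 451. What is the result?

122

5^1 ≡ 5 (mod 451)
5^2 ≡ 5^2 = 25 ≡ 25 (mod 451)
5^4 ≡ 25^2 = 625 ≡ 174 (mod 451)
5^8 ≡ 174^2 = 30276 ≡ 59 (mod 451)
5^16 ≡ 59^2 = 3481 ≡ 324 (mod 451)
5^32 ≡ 324^2 = 104976 ≡ 344 (mod 451)
5^64 ≡ 344^2 = 118336 ≡ 174 (mod 451)
5^128 ≡ 174^2 = 30276 ≡ 59 (mod 451)
5^256 ≡ 59^2 = 3481 ≡ 324 (mod 451)
450 = 256 + 128 + 64 + 2 in binary powers of 2.
So 5^450 ≡ 324 · 59 · 174 · 25 ≡ 122 (mod 451).
Since 122 ≠ 1, base 5 is a Fermat witness: 451 is composite.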